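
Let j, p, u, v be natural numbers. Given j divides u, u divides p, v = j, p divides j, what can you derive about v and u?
v = u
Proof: From u divides p and p divides j, u divides j. Since j divides u, j = u. Because v = j, v = u.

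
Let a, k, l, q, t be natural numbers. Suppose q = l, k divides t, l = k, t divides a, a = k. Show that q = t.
q = l and l = k, hence q = k. a = k and t divides a, so t divides k. Because k divides t, k = t. q = k, so q = t.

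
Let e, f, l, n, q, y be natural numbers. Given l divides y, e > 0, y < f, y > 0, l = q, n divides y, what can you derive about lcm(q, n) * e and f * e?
lcm(q, n) * e < f * e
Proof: l = q and l divides y, so q divides y. Since n divides y, lcm(q, n) divides y. y > 0, so lcm(q, n) ≤ y. y < f, so lcm(q, n) < f. Since e > 0, by multiplying by a positive, lcm(q, n) * e < f * e.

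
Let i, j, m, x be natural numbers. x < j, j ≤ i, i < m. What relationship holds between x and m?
x < m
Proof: x < j and j ≤ i, hence x < i. Since i < m, x < m.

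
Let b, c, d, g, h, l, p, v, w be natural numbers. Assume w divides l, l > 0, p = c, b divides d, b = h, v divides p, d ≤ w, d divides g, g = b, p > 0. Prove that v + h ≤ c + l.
From v divides p and p > 0, v ≤ p. p = c, so v ≤ c. Since g = b and d divides g, d divides b. b divides d, so d = b. b = h, so d = h. Since d ≤ w, h ≤ w. w divides l and l > 0, hence w ≤ l. Since h ≤ w, h ≤ l. v ≤ c, so v + h ≤ c + l.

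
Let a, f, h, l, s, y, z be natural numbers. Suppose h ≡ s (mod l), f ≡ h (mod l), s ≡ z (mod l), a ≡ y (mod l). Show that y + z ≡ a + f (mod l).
f ≡ h (mod l) and h ≡ s (mod l), thus f ≡ s (mod l). s ≡ z (mod l), so f ≡ z (mod l). Since a ≡ y (mod l), by adding congruences, a + f ≡ y + z (mod l). Then y + z ≡ a + f (mod l).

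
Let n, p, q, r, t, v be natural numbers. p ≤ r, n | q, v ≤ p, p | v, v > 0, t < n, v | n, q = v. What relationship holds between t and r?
t < r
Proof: p | v and v > 0, hence p ≤ v. Since v ≤ p, p = v. q = v and n | q, therefore n | v. v | n, so v = n. p = v, so p = n. p ≤ r, so n ≤ r. t < n, so t < r.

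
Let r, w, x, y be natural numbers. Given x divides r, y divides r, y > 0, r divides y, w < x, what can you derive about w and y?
w < y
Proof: r divides y and y divides r, so r = y. x divides r, so x divides y. y > 0, so x ≤ y. Since w < x, w < y.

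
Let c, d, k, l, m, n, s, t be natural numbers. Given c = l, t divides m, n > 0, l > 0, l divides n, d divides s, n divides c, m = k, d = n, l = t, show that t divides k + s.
m = k and t divides m, so t divides k. c = l and n divides c, thus n divides l. l > 0, so n ≤ l. l divides n and n > 0, thus l ≤ n. Since n ≤ l, n = l. Because d = n, d = l. From l = t, d = t. Since d divides s, t divides s. t divides k, so t divides k + s.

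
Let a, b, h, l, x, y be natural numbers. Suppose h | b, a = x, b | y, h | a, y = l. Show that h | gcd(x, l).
Because a = x and h | a, h | x. Because h | b and b | y, h | y. Since y = l, h | l. Since h | x, h | gcd(x, l).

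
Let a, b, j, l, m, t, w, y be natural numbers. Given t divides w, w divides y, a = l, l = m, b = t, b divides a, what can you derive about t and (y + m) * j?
t divides (y + m) * j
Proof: t divides w and w divides y, therefore t divides y. Since a = l and l = m, a = m. b = t and b divides a, so t divides a. Since a = m, t divides m. Since t divides y, t divides y + m. Then t divides (y + m) * j.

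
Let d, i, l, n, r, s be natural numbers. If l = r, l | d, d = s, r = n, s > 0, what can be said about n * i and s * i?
n * i ≤ s * i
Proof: l = r and r = n, thus l = n. d = s and l | d, so l | s. s > 0, so l ≤ s. l = n, so n ≤ s. Then n * i ≤ s * i.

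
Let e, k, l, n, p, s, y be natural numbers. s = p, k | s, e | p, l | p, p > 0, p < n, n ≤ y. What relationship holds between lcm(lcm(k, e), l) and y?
lcm(lcm(k, e), l) < y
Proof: s = p and k | s, thus k | p. Since e | p, lcm(k, e) | p. Since l | p, lcm(lcm(k, e), l) | p. Since p > 0, lcm(lcm(k, e), l) ≤ p. p < n, so lcm(lcm(k, e), l) < n. Since n ≤ y, lcm(lcm(k, e), l) < y.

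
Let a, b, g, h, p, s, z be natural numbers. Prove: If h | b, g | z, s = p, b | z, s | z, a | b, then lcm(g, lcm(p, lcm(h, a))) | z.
s = p and s | z, therefore p | z. h | b and a | b, thus lcm(h, a) | b. b | z, so lcm(h, a) | z. p | z, so lcm(p, lcm(h, a)) | z. Since g | z, lcm(g, lcm(p, lcm(h, a))) | z.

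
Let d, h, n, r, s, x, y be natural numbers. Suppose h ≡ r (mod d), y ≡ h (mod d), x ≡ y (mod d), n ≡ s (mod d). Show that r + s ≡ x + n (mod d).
Since x ≡ y (mod d) and y ≡ h (mod d), x ≡ h (mod d). Since h ≡ r (mod d), x ≡ r (mod d). From n ≡ s (mod d), by adding congruences, x + n ≡ r + s (mod d). Then r + s ≡ x + n (mod d).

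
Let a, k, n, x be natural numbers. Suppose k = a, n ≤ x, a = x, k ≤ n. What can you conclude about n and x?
n = x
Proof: k = a and a = x, thus k = x. Since k ≤ n, x ≤ n. Since n ≤ x, n = x.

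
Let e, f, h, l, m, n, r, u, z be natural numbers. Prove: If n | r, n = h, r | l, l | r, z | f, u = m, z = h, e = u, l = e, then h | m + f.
Because e = u and u = m, e = m. r | l and l | r, thus r = l. n = h and n | r, hence h | r. Since r = l, h | l. From l = e, h | e. e = m, so h | m. z = h and z | f, therefore h | f. Since h | m, h | m + f.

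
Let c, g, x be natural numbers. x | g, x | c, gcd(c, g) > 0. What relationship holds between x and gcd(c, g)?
x ≤ gcd(c, g)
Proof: From x | c and x | g, x | gcd(c, g). From gcd(c, g) > 0, x ≤ gcd(c, g).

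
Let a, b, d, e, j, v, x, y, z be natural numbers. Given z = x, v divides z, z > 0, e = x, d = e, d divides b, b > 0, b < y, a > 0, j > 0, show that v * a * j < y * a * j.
v divides z and z > 0, therefore v ≤ z. Since z = x, v ≤ x. d = e and d divides b, thus e divides b. e = x, so x divides b. b > 0, so x ≤ b. Since v ≤ x, v ≤ b. b < y, so v < y. Combining with a > 0, by multiplying by a positive, v * a < y * a. Because j > 0, by multiplying by a positive, v * a * j < y * a * j.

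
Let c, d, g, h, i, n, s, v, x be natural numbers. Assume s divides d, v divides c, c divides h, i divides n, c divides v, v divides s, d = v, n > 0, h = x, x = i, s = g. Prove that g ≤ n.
Since d = v and s divides d, s divides v. Since v divides s, v = s. Since s = g, v = g. c divides v and v divides c, hence c = v. Since h = x and x = i, h = i. c divides h, so c divides i. Since i divides n, c divides n. c = v, so v divides n. n > 0, so v ≤ n. Since v = g, g ≤ n.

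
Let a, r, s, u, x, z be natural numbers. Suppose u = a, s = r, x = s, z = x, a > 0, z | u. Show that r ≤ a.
x = s and s = r, therefore x = r. z = x, so z = r. From u = a and z | u, z | a. Since z = r, r | a. a > 0, so r ≤ a.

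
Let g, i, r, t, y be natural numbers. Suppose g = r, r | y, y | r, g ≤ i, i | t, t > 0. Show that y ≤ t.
r | y and y | r, so r = y. g = r, so g = y. Since g ≤ i, y ≤ i. Since i | t and t > 0, i ≤ t. y ≤ i, so y ≤ t.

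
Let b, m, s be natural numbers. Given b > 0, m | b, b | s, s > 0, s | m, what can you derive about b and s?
b = s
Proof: From b | s and s > 0, b ≤ s. s | m and m | b, therefore s | b. b > 0, so s ≤ b. b ≤ s, so b = s.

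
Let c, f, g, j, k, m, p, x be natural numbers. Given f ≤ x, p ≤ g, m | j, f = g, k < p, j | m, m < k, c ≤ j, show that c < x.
From j | m and m | j, j = m. Since c ≤ j, c ≤ m. k < p and p ≤ g, so k < g. m < k, so m < g. Since f = g and f ≤ x, g ≤ x. m < g, so m < x. Since c ≤ m, c < x.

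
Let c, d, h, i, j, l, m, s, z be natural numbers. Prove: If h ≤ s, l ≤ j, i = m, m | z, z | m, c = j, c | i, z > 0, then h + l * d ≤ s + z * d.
Since m | z and z | m, m = z. Since i = m, i = z. From c = j and c | i, j | i. Because i = z, j | z. z > 0, so j ≤ z. Since l ≤ j, l ≤ z. Then l * d ≤ z * d. h ≤ s, so h + l * d ≤ s + z * d.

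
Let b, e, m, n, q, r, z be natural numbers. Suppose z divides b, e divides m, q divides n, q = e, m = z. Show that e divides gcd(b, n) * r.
Because m = z and e divides m, e divides z. z divides b, so e divides b. From q = e and q divides n, e divides n. Because e divides b, e divides gcd(b, n). Then e divides gcd(b, n) * r.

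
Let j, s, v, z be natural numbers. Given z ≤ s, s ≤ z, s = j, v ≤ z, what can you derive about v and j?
v ≤ j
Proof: z ≤ s and s ≤ z, thus z = s. Since s = j, z = j. Since v ≤ z, v ≤ j.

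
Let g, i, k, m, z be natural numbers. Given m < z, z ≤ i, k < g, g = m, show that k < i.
g = m and k < g, so k < m. m < z and z ≤ i, thus m < i. Since k < m, k < i.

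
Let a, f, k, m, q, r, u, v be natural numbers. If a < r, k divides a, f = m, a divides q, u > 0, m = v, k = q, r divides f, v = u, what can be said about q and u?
q < u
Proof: Since k = q and k divides a, q divides a. a divides q, so a = q. From f = m and m = v, f = v. Since r divides f, r divides v. Since v = u, r divides u. From u > 0, r ≤ u. a < r, so a < u. Since a = q, q < u.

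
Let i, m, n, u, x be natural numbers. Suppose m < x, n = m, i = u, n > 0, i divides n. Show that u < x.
i = u and i divides n, so u divides n. n > 0, so u ≤ n. n = m, so u ≤ m. m < x, so u < x.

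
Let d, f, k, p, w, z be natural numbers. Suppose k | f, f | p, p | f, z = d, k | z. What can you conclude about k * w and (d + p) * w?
k * w | (d + p) * w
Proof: z = d and k | z, hence k | d. From f | p and p | f, f = p. k | f, so k | p. k | d, so k | d + p. Then k * w | (d + p) * w.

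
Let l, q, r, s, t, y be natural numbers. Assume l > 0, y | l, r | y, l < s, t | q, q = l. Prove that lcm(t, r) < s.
q = l and t | q, therefore t | l. r | y and y | l, so r | l. Because t | l, lcm(t, r) | l. Because l > 0, lcm(t, r) ≤ l. l < s, so lcm(t, r) < s.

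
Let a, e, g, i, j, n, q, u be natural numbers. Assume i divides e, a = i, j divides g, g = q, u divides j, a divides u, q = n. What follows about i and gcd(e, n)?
i divides gcd(e, n)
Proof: g = q and q = n, hence g = n. From a divides u and u divides j, a divides j. a = i, so i divides j. Because j divides g, i divides g. Since g = n, i divides n. Since i divides e, i divides gcd(e, n).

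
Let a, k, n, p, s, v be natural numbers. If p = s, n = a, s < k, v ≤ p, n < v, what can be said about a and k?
a < k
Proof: Since n < v and v ≤ p, n < p. Since p = s, n < s. s < k, so n < k. n = a, so a < k.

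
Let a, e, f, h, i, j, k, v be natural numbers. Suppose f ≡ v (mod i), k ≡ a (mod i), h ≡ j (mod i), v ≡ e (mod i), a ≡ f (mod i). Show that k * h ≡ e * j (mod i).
Because k ≡ a (mod i) and a ≡ f (mod i), k ≡ f (mod i). f ≡ v (mod i), so k ≡ v (mod i). v ≡ e (mod i), so k ≡ e (mod i). Using h ≡ j (mod i), by multiplying congruences, k * h ≡ e * j (mod i).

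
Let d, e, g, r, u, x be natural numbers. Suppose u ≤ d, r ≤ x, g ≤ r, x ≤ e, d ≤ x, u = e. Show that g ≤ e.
From u = e and u ≤ d, e ≤ d. Since d ≤ x, e ≤ x. x ≤ e, so x = e. g ≤ r and r ≤ x, hence g ≤ x. From x = e, g ≤ e.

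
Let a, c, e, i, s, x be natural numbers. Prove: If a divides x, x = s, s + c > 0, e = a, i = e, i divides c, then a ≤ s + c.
x = s and a divides x, so a divides s. i = e and e = a, thus i = a. i divides c, so a divides c. a divides s, so a divides s + c. s + c > 0, so a ≤ s + c.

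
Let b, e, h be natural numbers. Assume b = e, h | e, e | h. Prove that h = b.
Because e | h and h | e, e = h. b = e, so b = h. Then h = b.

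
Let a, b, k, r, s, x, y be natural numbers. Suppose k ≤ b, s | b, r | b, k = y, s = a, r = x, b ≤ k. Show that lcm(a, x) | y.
b ≤ k and k ≤ b, thus b = k. Since k = y, b = y. Since s = a and s | b, a | b. r = x and r | b, so x | b. Since a | b, lcm(a, x) | b. b = y, so lcm(a, x) | y.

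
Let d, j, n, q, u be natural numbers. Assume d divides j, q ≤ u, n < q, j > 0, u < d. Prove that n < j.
q ≤ u and u < d, hence q < d. Since n < q, n < d. d divides j and j > 0, hence d ≤ j. n < d, so n < j.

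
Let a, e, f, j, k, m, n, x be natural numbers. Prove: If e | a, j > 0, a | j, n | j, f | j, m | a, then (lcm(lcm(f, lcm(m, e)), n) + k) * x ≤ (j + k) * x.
From m | a and e | a, lcm(m, e) | a. Since a | j, lcm(m, e) | j. f | j, so lcm(f, lcm(m, e)) | j. n | j, so lcm(lcm(f, lcm(m, e)), n) | j. j > 0, so lcm(lcm(f, lcm(m, e)), n) ≤ j. Then lcm(lcm(f, lcm(m, e)), n) + k ≤ j + k. Then (lcm(lcm(f, lcm(m, e)), n) + k) * x ≤ (j + k) * x.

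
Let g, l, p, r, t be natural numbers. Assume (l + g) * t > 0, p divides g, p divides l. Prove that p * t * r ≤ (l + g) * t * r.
p divides l and p divides g, thus p divides l + g. Then p * t divides (l + g) * t. Since (l + g) * t > 0, p * t ≤ (l + g) * t. By multiplying by a non-negative, p * t * r ≤ (l + g) * t * r.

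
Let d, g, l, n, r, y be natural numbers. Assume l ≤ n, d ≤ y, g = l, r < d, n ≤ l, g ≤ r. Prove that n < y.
l ≤ n and n ≤ l, so l = n. Since g = l, g = n. Since g ≤ r, n ≤ r. r < d and d ≤ y, hence r < y. n ≤ r, so n < y.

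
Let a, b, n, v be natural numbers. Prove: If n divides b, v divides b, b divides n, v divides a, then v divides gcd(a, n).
b divides n and n divides b, thus b = n. v divides b, so v divides n. Because v divides a, v divides gcd(a, n).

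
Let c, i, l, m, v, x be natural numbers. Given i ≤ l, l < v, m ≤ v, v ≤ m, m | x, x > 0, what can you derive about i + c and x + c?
i + c < x + c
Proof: i ≤ l and l < v, so i < v. m ≤ v and v ≤ m, so m = v. Since m | x, v | x. Since x > 0, v ≤ x. i < v, so i < x. Then i + c < x + c.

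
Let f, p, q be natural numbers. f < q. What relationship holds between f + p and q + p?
f + p < q + p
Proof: f < q. By adding to both sides, f + p < q + p.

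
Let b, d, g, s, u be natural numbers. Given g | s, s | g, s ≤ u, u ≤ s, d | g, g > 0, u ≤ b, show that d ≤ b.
g | s and s | g, therefore g = s. s ≤ u and u ≤ s, thus s = u. From g = s, g = u. d | g and g > 0, thus d ≤ g. Since g = u, d ≤ u. u ≤ b, so d ≤ b.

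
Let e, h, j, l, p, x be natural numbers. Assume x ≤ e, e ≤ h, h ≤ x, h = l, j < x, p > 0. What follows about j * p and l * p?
j * p < l * p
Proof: x ≤ e and e ≤ h, hence x ≤ h. Since h ≤ x, x = h. Since h = l, x = l. j < x, so j < l. p > 0, so j * p < l * p.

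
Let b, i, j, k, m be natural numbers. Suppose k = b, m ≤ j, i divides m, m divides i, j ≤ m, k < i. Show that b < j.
i divides m and m divides i, therefore i = m. m ≤ j and j ≤ m, thus m = j. i = m, so i = j. Because k = b and k < i, b < i. Since i = j, b < j.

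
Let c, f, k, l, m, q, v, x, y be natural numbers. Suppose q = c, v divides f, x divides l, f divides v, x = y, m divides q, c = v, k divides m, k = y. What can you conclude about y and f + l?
y divides f + l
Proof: q = c and c = v, hence q = v. From v divides f and f divides v, v = f. Since q = v, q = f. k divides m and m divides q, thus k divides q. From k = y, y divides q. q = f, so y divides f. Since x = y and x divides l, y divides l. Because y divides f, y divides f + l.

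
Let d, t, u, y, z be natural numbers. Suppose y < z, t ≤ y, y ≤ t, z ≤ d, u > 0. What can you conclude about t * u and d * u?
t * u < d * u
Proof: Because y ≤ t and t ≤ y, y = t. From y < z and z ≤ d, y < d. Since y = t, t < d. u > 0, so t * u < d * u.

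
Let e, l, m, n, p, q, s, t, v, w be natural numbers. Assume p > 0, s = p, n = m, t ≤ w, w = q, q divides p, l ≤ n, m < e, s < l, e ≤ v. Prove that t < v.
w = q and t ≤ w, hence t ≤ q. Because q divides p and p > 0, q ≤ p. t ≤ q, so t ≤ p. From s < l and l ≤ n, s < n. Because s = p, p < n. Because n = m, p < m. m < e, so p < e. Because e ≤ v, p < v. t ≤ p, so t < v.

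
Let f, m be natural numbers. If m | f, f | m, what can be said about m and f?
m = f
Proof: m | f and f | m. By mutual divisibility, m = f.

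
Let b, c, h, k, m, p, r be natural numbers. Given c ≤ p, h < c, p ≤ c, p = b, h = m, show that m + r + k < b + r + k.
Because c ≤ p and p ≤ c, c = p. Because p = b, c = b. h = m and h < c, thus m < c. c = b, so m < b. Then m + r < b + r. Then m + r + k < b + r + k.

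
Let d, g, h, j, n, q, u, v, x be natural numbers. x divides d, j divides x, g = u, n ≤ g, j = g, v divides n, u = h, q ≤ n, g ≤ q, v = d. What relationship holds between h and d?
h = d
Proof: Since g ≤ q and q ≤ n, g ≤ n. Because n ≤ g, n = g. v = d and v divides n, hence d divides n. n = g, so d divides g. Since j divides x and x divides d, j divides d. j = g, so g divides d. Since d divides g, d = g. From g = u, d = u. Since u = h, d = h. Then h = d.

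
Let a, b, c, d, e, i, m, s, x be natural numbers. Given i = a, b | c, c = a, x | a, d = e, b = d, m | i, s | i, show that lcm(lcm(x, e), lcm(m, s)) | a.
Because b = d and b | c, d | c. From c = a, d | a. Since d = e, e | a. x | a, so lcm(x, e) | a. m | i and s | i, therefore lcm(m, s) | i. Since i = a, lcm(m, s) | a. Since lcm(x, e) | a, lcm(lcm(x, e), lcm(m, s)) | a.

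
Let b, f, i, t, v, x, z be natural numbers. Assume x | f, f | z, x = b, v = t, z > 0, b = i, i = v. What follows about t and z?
t ≤ z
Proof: Because i = v and v = t, i = t. Because x = b and b = i, x = i. Since x | f and f | z, x | z. Since x = i, i | z. z > 0, so i ≤ z. Since i = t, t ≤ z.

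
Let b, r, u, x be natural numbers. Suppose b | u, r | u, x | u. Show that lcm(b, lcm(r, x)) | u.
r | u and x | u, hence lcm(r, x) | u. Because b | u, lcm(b, lcm(r, x)) | u.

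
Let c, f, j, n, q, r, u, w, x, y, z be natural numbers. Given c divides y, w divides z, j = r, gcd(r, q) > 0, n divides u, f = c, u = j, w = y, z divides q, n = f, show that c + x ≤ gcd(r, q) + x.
n = f and n divides u, hence f divides u. u = j, so f divides j. j = r, so f divides r. f = c, so c divides r. Because w = y and w divides z, y divides z. z divides q, so y divides q. c divides y, so c divides q. Since c divides r, c divides gcd(r, q). Because gcd(r, q) > 0, c ≤ gcd(r, q). Then c + x ≤ gcd(r, q) + x.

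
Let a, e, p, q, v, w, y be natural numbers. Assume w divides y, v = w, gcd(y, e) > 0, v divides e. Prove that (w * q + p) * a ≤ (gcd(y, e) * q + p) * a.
v = w and v divides e, thus w divides e. w divides y, so w divides gcd(y, e). Since gcd(y, e) > 0, w ≤ gcd(y, e). By multiplying by a non-negative, w * q ≤ gcd(y, e) * q. Then w * q + p ≤ gcd(y, e) * q + p. By multiplying by a non-negative, (w * q + p) * a ≤ (gcd(y, e) * q + p) * a.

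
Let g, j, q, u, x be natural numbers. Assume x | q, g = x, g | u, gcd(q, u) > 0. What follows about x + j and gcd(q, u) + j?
x + j ≤ gcd(q, u) + j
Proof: From g = x and g | u, x | u. Since x | q, x | gcd(q, u). gcd(q, u) > 0, so x ≤ gcd(q, u). Then x + j ≤ gcd(q, u) + j.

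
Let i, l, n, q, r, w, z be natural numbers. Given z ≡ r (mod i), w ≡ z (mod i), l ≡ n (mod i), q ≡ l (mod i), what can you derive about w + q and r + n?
w + q ≡ r + n (mod i)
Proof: Because w ≡ z (mod i) and z ≡ r (mod i), w ≡ r (mod i). Because q ≡ l (mod i) and l ≡ n (mod i), q ≡ n (mod i). w ≡ r (mod i), so w + q ≡ r + n (mod i).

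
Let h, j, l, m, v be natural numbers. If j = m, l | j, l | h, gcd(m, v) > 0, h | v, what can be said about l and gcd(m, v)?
l ≤ gcd(m, v)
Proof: j = m and l | j, so l | m. l | h and h | v, hence l | v. Since l | m, l | gcd(m, v). gcd(m, v) > 0, so l ≤ gcd(m, v).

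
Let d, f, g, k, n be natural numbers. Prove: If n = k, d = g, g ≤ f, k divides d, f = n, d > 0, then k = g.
Since f = n and n = k, f = k. Since g ≤ f, g ≤ k. Because k divides d and d > 0, k ≤ d. Since d = g, k ≤ g. From g ≤ k, g = k. Then k = g.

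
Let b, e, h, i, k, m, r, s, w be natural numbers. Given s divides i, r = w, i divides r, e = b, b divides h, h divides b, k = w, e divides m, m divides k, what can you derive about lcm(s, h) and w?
lcm(s, h) divides w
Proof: r = w and i divides r, therefore i divides w. Since s divides i, s divides w. Because b divides h and h divides b, b = h. Since e = b, e = h. Because e divides m and m divides k, e divides k. Since k = w, e divides w. Since e = h, h divides w. s divides w, so lcm(s, h) divides w.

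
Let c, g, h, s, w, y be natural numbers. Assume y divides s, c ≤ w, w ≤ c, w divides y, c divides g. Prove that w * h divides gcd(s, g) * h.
w divides y and y divides s, so w divides s. c ≤ w and w ≤ c, therefore c = w. Since c divides g, w divides g. w divides s, so w divides gcd(s, g). Then w * h divides gcd(s, g) * h.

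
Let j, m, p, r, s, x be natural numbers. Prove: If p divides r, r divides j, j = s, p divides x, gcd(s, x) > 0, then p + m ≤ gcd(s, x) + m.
Since p divides r and r divides j, p divides j. From j = s, p divides s. p divides x, so p divides gcd(s, x). Since gcd(s, x) > 0, p ≤ gcd(s, x). Then p + m ≤ gcd(s, x) + m.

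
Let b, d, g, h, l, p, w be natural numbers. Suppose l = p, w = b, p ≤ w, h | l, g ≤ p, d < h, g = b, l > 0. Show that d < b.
w = b and p ≤ w, thus p ≤ b. Since g = b and g ≤ p, b ≤ p. p ≤ b, so p = b. l = p, so l = b. From h | l and l > 0, h ≤ l. d < h, so d < l. From l = b, d < b.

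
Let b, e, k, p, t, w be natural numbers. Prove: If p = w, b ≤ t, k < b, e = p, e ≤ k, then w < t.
Since e = p and p = w, e = w. Since k < b and b ≤ t, k < t. Since e ≤ k, e < t. Since e = w, w < t.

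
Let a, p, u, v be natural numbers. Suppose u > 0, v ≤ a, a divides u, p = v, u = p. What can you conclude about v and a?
v = a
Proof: u = p and p = v, thus u = v. a divides u and u > 0, so a ≤ u. Since u = v, a ≤ v. v ≤ a, so v = a.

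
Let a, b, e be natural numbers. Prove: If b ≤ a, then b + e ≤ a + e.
b ≤ a. By adding to both sides, b + e ≤ a + e.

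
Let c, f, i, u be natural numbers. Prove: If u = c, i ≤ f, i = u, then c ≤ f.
i = u and i ≤ f, so u ≤ f. Since u = c, c ≤ f.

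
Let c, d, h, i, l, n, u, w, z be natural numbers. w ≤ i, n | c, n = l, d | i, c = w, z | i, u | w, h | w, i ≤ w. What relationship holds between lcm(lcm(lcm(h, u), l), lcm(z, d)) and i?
lcm(lcm(lcm(h, u), l), lcm(z, d)) | i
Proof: w ≤ i and i ≤ w, therefore w = i. Because h | w and u | w, lcm(h, u) | w. Since n = l and n | c, l | c. Since c = w, l | w. Since lcm(h, u) | w, lcm(lcm(h, u), l) | w. Since w = i, lcm(lcm(h, u), l) | i. z | i and d | i, therefore lcm(z, d) | i. lcm(lcm(h, u), l) | i, so lcm(lcm(lcm(h, u), l), lcm(z, d)) | i.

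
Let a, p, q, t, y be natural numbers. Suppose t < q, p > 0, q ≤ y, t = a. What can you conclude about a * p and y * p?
a * p < y * p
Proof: t < q and q ≤ y, therefore t < y. Since t = a, a < y. Combined with p > 0, by multiplying by a positive, a * p < y * p.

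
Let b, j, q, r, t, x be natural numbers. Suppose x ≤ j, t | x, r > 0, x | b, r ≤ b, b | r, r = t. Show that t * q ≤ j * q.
b | r and r > 0, thus b ≤ r. r ≤ b, so b = r. x | b, so x | r. Because r = t, x | t. Since t | x, x = t. x ≤ j, so t ≤ j. Then t * q ≤ j * q.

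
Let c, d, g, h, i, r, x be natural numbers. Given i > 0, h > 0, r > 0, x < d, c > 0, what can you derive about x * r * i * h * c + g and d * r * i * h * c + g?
x * r * i * h * c + g < d * r * i * h * c + g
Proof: x < d and r > 0. By multiplying by a positive, x * r < d * r. Since i > 0, by multiplying by a positive, x * r * i < d * r * i. Because h > 0, by multiplying by a positive, x * r * i * h < d * r * i * h. Since c > 0, by multiplying by a positive, x * r * i * h * c < d * r * i * h * c. Then x * r * i * h * c + g < d * r * i * h * c + g.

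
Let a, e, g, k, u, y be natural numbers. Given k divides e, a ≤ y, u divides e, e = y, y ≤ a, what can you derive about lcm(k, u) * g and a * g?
lcm(k, u) * g divides a * g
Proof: Because y ≤ a and a ≤ y, y = a. e = y, so e = a. k divides e and u divides e, so lcm(k, u) divides e. e = a, so lcm(k, u) divides a. Then lcm(k, u) * g divides a * g.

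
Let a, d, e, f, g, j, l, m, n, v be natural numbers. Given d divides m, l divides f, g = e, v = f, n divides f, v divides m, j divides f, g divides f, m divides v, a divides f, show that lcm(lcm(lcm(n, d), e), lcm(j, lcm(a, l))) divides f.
m divides v and v divides m, hence m = v. Since v = f, m = f. d divides m, so d divides f. n divides f, so lcm(n, d) divides f. Since g = e and g divides f, e divides f. Since lcm(n, d) divides f, lcm(lcm(n, d), e) divides f. a divides f and l divides f, hence lcm(a, l) divides f. Since j divides f, lcm(j, lcm(a, l)) divides f. Because lcm(lcm(n, d), e) divides f, lcm(lcm(lcm(n, d), e), lcm(j, lcm(a, l))) divides f.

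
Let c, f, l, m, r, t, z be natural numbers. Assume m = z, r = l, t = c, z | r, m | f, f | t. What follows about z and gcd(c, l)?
z | gcd(c, l)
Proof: m = z and m | f, thus z | f. From t = c and f | t, f | c. From z | f, z | c. From r = l and z | r, z | l. Since z | c, z | gcd(c, l).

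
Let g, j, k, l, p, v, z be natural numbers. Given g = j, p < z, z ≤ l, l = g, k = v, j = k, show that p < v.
l = g and g = j, so l = j. Since j = k, l = k. Since k = v, l = v. p < z and z ≤ l, hence p < l. Since l = v, p < v.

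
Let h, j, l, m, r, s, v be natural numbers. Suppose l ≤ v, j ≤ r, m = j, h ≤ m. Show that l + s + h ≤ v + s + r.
Since l ≤ v, l + s ≤ v + s. Because m = j and h ≤ m, h ≤ j. From j ≤ r, h ≤ r. Since l + s ≤ v + s, l + s + h ≤ v + s + r.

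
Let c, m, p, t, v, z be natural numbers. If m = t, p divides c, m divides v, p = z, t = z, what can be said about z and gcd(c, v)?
z divides gcd(c, v)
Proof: p = z and p divides c, therefore z divides c. m = t and t = z, so m = z. Since m divides v, z divides v. From z divides c, z divides gcd(c, v).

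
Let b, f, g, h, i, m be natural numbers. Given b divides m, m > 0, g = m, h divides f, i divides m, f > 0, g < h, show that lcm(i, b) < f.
From i divides m and b divides m, lcm(i, b) divides m. Because m > 0, lcm(i, b) ≤ m. Because g = m and g < h, m < h. Since lcm(i, b) ≤ m, lcm(i, b) < h. Because h divides f and f > 0, h ≤ f. Since lcm(i, b) < h, lcm(i, b) < f.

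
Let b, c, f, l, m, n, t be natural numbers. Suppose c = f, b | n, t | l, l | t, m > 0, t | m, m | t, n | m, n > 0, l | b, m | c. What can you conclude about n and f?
n | f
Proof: Since l | t and t | l, l = t. t | m and m | t, thus t = m. Since l = t, l = m. l | b and b | n, therefore l | n. Because l = m, m | n. From n > 0, m ≤ n. n | m and m > 0, thus n ≤ m. Since m ≤ n, m = n. Since c = f and m | c, m | f. m = n, so n | f.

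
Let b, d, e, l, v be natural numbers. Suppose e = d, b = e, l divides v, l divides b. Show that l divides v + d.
b = e and l divides b, thus l divides e. From e = d, l divides d. Since l divides v, l divides v + d.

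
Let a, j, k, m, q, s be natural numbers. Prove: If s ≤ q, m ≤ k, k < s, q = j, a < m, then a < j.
k < s and s ≤ q, thus k < q. Since m ≤ k, m < q. Since a < m, a < q. Because q = j, a < j.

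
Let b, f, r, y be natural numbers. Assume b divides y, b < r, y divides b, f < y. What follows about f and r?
f < r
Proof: From b divides y and y divides b, b = y. Since b < r, y < r. f < y, so f < r.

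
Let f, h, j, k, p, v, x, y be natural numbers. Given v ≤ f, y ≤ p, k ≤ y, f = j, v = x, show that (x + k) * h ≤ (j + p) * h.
f = j and v ≤ f, thus v ≤ j. Because v = x, x ≤ j. k ≤ y and y ≤ p, hence k ≤ p. x ≤ j, so x + k ≤ j + p. By multiplying by a non-negative, (x + k) * h ≤ (j + p) * h.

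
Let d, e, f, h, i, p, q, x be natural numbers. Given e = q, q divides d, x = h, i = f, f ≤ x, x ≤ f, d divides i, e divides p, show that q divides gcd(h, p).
Since f ≤ x and x ≤ f, f = x. x = h, so f = h. From i = f and d divides i, d divides f. From q divides d, q divides f. f = h, so q divides h. e = q and e divides p, so q divides p. Since q divides h, q divides gcd(h, p).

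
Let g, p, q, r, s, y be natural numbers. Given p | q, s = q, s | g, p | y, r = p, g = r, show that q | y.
g = r and r = p, therefore g = p. s = q and s | g, therefore q | g. Since g = p, q | p. p | q, so p = q. Since p | y, q | y.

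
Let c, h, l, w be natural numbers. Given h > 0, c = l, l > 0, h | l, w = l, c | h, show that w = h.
From c = l and c | h, l | h. h > 0, so l ≤ h. h | l and l > 0, hence h ≤ l. Since l ≤ h, l = h. w = l, so w = h.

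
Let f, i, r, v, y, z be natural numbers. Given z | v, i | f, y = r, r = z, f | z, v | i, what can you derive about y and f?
y = f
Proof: From y = r and r = z, y = z. z | v and v | i, so z | i. Because i | f, z | f. f | z, so z = f. y = z, so y = f.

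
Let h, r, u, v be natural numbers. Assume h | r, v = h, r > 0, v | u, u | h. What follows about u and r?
u ≤ r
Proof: From v = h and v | u, h | u. Since u | h, h = u. h | r and r > 0, thus h ≤ r. From h = u, u ≤ r.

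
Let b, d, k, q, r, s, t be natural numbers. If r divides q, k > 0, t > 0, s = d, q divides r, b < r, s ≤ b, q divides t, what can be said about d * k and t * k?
d * k < t * k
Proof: Because s ≤ b and b < r, s < r. q divides r and r divides q, hence q = r. Since q divides t, r divides t. From t > 0, r ≤ t. s < r, so s < t. s = d, so d < t. Since k > 0, by multiplying by a positive, d * k < t * k.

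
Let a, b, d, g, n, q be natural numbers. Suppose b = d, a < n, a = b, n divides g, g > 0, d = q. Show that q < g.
From b = d and d = q, b = q. Because a = b and a < n, b < n. Since b = q, q < n. n divides g and g > 0, thus n ≤ g. q < n, so q < g.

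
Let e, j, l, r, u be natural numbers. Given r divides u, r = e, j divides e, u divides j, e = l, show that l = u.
u divides j and j divides e, thus u divides e. r = e and r divides u, hence e divides u. Since u divides e, u = e. Since e = l, u = l. Then l = u.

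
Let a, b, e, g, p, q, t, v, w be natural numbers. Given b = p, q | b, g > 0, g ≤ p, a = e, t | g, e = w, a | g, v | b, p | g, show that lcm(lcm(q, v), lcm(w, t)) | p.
q | b and v | b, so lcm(q, v) | b. b = p, so lcm(q, v) | p. p | g and g > 0, thus p ≤ g. g ≤ p, so g = p. a = e and e = w, hence a = w. Since a | g, w | g. t | g, so lcm(w, t) | g. g = p, so lcm(w, t) | p. lcm(q, v) | p, so lcm(lcm(q, v), lcm(w, t)) | p.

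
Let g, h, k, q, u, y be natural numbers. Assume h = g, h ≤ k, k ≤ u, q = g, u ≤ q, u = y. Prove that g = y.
h ≤ k and k ≤ u, so h ≤ u. h = g, so g ≤ u. Since q = g and u ≤ q, u ≤ g. Since g ≤ u, g = u. u = y, so g = y.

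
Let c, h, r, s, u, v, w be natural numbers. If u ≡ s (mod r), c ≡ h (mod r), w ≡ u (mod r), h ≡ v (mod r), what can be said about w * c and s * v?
w * c ≡ s * v (mod r)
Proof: Because w ≡ u (mod r) and u ≡ s (mod r), w ≡ s (mod r). Because c ≡ h (mod r) and h ≡ v (mod r), c ≡ v (mod r). w ≡ s (mod r), so w * c ≡ s * v (mod r).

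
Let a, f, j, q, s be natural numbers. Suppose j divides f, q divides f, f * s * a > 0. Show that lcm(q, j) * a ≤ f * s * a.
q divides f and j divides f, therefore lcm(q, j) divides f. Then lcm(q, j) divides f * s. Then lcm(q, j) * a divides f * s * a. f * s * a > 0, so lcm(q, j) * a ≤ f * s * a.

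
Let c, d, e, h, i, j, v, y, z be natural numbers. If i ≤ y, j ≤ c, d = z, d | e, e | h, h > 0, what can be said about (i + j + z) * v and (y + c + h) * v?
(i + j + z) * v ≤ (y + c + h) * v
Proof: Since d | e and e | h, d | h. Since h > 0, d ≤ h. d = z, so z ≤ h. Since j ≤ c, j + z ≤ c + h. Since i ≤ y, i + j + z ≤ y + c + h. Then (i + j + z) * v ≤ (y + c + h) * v.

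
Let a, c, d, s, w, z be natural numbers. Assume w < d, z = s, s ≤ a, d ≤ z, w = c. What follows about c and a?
c < a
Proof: w = c and w < d, therefore c < d. From z = s and d ≤ z, d ≤ s. Since s ≤ a, d ≤ a. Because c < d, c < a.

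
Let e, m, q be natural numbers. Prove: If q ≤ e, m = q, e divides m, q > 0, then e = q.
m = q and e divides m, hence e divides q. From q > 0, e ≤ q. q ≤ e, so q = e. Then e = q.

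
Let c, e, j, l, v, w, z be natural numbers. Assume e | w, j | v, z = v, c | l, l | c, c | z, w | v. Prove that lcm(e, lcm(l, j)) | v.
Because e | w and w | v, e | v. c | l and l | c, so c = l. Since z = v and c | z, c | v. From c = l, l | v. j | v, so lcm(l, j) | v. e | v, so lcm(e, lcm(l, j)) | v.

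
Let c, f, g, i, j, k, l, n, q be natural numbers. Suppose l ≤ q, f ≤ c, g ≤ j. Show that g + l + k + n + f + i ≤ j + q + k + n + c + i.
Because l ≤ q, l + k ≤ q + k. Then l + k + n ≤ q + k + n. Since g ≤ j, g + l + k + n ≤ j + q + k + n. f ≤ c, hence f + i ≤ c + i. Since g + l + k + n ≤ j + q + k + n, g + l + k + n + f + i ≤ j + q + k + n + c + i.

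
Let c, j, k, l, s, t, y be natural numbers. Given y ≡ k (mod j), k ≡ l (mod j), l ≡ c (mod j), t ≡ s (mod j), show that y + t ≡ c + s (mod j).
Since y ≡ k (mod j) and k ≡ l (mod j), y ≡ l (mod j). Since l ≡ c (mod j), y ≡ c (mod j). t ≡ s (mod j), so y + t ≡ c + s (mod j).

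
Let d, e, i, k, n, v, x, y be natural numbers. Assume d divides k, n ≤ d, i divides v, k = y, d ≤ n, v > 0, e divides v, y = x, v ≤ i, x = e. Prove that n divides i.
d ≤ n and n ≤ d, thus d = n. y = x and x = e, thus y = e. k = y and d divides k, thus d divides y. Since y = e, d divides e. Since d = n, n divides e. Since i divides v and v > 0, i ≤ v. From v ≤ i, v = i. Since e divides v, e divides i. n divides e, so n divides i.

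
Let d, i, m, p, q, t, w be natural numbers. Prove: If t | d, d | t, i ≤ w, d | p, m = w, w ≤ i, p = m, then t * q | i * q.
p = m and m = w, hence p = w. w ≤ i and i ≤ w, thus w = i. Since p = w, p = i. Since d | t and t | d, d = t. d | p, so t | p. Since p = i, t | i. Then t * q | i * q.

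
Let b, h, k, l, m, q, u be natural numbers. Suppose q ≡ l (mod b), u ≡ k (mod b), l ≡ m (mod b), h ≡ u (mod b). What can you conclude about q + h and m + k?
q + h ≡ m + k (mod b)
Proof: Because q ≡ l (mod b) and l ≡ m (mod b), q ≡ m (mod b). From h ≡ u (mod b) and u ≡ k (mod b), h ≡ k (mod b). Because q ≡ m (mod b), by adding congruences, q + h ≡ m + k (mod b).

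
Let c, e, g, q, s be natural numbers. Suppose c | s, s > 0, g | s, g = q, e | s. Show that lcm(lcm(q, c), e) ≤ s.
g = q and g | s, therefore q | s. Since c | s, lcm(q, c) | s. Since e | s, lcm(lcm(q, c), e) | s. s > 0, so lcm(lcm(q, c), e) ≤ s.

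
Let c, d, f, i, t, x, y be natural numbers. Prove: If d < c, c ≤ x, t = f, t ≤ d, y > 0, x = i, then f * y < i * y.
t = f and t ≤ d, so f ≤ d. From d < c, f < c. x = i and c ≤ x, therefore c ≤ i. f < c, so f < i. y > 0, so f * y < i * y.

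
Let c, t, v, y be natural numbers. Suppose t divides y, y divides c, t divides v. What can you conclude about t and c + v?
t divides c + v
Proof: Because t divides y and y divides c, t divides c. t divides v, so t divides c + v.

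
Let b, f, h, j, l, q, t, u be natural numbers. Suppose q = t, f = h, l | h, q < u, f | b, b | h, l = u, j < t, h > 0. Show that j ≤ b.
f = h and f | b, so h | b. Since b | h, h = b. Because q = t and q < u, t < u. Because j < t, j < u. From l | h and h > 0, l ≤ h. Since l = u, u ≤ h. Because j < u, j < h. h = b, so j < b. Then j ≤ b.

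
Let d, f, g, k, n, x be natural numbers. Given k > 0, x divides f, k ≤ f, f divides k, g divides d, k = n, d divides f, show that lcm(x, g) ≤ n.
f divides k and k > 0, so f ≤ k. Since k ≤ f, f = k. Since g divides d and d divides f, g divides f. Since x divides f, lcm(x, g) divides f. f = k, so lcm(x, g) divides k. Since k > 0, lcm(x, g) ≤ k. k = n, so lcm(x, g) ≤ n.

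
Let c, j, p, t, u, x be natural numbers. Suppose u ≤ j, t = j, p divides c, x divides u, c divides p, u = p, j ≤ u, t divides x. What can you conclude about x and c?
x = c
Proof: j ≤ u and u ≤ j, therefore j = u. Since t = j and t divides x, j divides x. j = u, so u divides x. Since x divides u, x = u. Because u = p, x = p. p divides c and c divides p, hence p = c. Since x = p, x = c.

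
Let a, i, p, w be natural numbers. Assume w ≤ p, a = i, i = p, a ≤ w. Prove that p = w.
From a = i and i = p, a = p. Since a ≤ w, p ≤ w. w ≤ p, so w = p. Then p = w.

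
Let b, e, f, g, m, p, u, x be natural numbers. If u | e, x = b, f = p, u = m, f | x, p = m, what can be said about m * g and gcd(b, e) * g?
m * g | gcd(b, e) * g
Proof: f = p and p = m, therefore f = m. Since f | x, m | x. x = b, so m | b. Since u = m and u | e, m | e. m | b, so m | gcd(b, e). Then m * g | gcd(b, e) * g.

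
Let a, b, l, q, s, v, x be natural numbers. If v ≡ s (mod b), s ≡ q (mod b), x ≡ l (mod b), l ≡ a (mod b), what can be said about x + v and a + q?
x + v ≡ a + q (mod b)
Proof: x ≡ l (mod b) and l ≡ a (mod b), thus x ≡ a (mod b). v ≡ s (mod b) and s ≡ q (mod b), thus v ≡ q (mod b). From x ≡ a (mod b), by adding congruences, x + v ≡ a + q (mod b).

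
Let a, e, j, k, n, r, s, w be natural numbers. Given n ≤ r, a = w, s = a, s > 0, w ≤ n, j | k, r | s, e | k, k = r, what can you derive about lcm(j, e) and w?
lcm(j, e) | w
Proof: Because s = a and a = w, s = w. r | s and s > 0, thus r ≤ s. s = w, so r ≤ w. w ≤ n and n ≤ r, thus w ≤ r. r ≤ w, so r = w. Since k = r, k = w. j | k and e | k, therefore lcm(j, e) | k. k = w, so lcm(j, e) | w.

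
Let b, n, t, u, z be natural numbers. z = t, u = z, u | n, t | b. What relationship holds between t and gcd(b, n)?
t | gcd(b, n)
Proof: From u = z and z = t, u = t. u | n, so t | n. t | b, so t | gcd(b, n).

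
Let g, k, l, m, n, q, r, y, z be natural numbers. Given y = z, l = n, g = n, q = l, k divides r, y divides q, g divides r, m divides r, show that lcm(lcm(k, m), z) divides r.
k divides r and m divides r, so lcm(k, m) divides r. q = l and l = n, hence q = n. From y divides q, y divides n. y = z, so z divides n. g = n and g divides r, thus n divides r. z divides n, so z divides r. Since lcm(k, m) divides r, lcm(lcm(k, m), z) divides r.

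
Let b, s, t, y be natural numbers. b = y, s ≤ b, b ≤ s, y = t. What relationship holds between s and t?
s = t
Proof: s ≤ b and b ≤ s, therefore s = b. b = y, so s = y. Since y = t, s = t.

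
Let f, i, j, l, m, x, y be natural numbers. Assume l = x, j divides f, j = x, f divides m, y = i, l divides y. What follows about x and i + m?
x divides i + m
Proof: l = x and l divides y, therefore x divides y. y = i, so x divides i. From j = x and j divides f, x divides f. Since f divides m, x divides m. Since x divides i, x divides i + m.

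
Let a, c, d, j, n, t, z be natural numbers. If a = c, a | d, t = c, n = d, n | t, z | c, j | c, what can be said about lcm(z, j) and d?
lcm(z, j) | d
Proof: a = c and a | d, therefore c | d. From n = d and n | t, d | t. From t = c, d | c. Since c | d, c = d. Since z | c and j | c, lcm(z, j) | c. c = d, so lcm(z, j) | d.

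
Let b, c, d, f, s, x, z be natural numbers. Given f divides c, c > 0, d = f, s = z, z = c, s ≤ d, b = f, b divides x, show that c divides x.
Because f divides c and c > 0, f ≤ c. Because s = z and z = c, s = c. Because s ≤ d, c ≤ d. Because d = f, c ≤ f. f ≤ c, so f = c. Because b = f and b divides x, f divides x. From f = c, c divides x.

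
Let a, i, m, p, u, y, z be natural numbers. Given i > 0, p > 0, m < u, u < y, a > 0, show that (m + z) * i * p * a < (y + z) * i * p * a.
m < u and u < y, hence m < y. Then m + z < y + z. Because i > 0, by multiplying by a positive, (m + z) * i < (y + z) * i. Since p > 0, by multiplying by a positive, (m + z) * i * p < (y + z) * i * p. Using a > 0 and multiplying by a positive, (m + z) * i * p * a < (y + z) * i * p * a.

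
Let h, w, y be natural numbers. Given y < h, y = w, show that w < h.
Because y = w and y < h, by substitution, w < h.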